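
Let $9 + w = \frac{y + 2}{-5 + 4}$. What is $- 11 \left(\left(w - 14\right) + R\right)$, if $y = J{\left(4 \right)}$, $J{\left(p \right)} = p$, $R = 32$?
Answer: $-33$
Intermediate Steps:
$y = 4$
$w = -15$ ($w = -9 + \frac{4 + 2}{-5 + 4} = -9 + \frac{6}{-1} = -9 + 6 \left(-1\right) = -9 - 6 = -15$)
$- 11 \left(\left(w - 14\right) + R\right) = - 11 \left(\left(-15 - 14\right) + 32\right) = - 11 \left(-29 + 32\right) = \left(-11\right) 3 = -33$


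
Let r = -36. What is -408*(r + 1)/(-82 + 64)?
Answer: -2380/3 ≈ -793.33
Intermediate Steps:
-408*(r + 1)/(-82 + 64) = -408*(-36 + 1)/(-82 + 64) = -(-14280)/(-18) = -(-14280)*(-1)/18 = -408*35/18 = -2380/3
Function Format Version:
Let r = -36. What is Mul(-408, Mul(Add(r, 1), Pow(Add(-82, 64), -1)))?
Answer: Rational(-2380, 3) ≈ -793.33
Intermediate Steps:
Mul(-408, Mul(Add(r, 1), Pow(Add(-82, 64), -1))) = Mul(-408, Mul(Add(-36, 1), Pow(Add(-82, 64), -1))) = Mul(-408, Mul(-35, Pow(-18, -1))) = Mul(-408, Mul(-35, Rational(-1, 18))) = Mul(-408, Rational(35, 18)) = Rational(-2380, 3)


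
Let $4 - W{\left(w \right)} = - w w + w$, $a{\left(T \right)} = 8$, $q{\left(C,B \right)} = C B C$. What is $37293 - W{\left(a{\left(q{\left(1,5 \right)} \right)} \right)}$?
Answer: $37233$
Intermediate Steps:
$q{\left(C,B \right)} = B C^{2}$ ($q{\left(C,B \right)} = B C C = B C^{2}$)
$W{\left(w \right)} = 4 + w^{2} - w$ ($W{\left(w \right)} = 4 - \left(- w w + w\right) = 4 - \left(- w^{2} + w\right) = 4 - \left(w - w^{2}\right) = 4 + \left(w^{2} - w\right) = 4 + w^{2} - w$)
$37293 - W{\left(a{\left(q{\left(1,5 \right)} \right)} \right)} = 37293 - \left(4 + 8^{2} - 8\right) = 37293 - \left(4 + 64 - 8\right) = 37293 - 60 = 37233$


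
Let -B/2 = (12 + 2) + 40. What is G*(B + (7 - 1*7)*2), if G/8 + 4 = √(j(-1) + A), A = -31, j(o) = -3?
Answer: 3456 - 864*I*√34 ≈ 3456.0 - 5037.9*I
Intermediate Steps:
B = -108 (B = -2*((12 + 2) + 40) = -2*(14 + 40) = -2*54 = -108)
G = -32 + 8*I*√34 (G = -32 + 8*√(-3 - 31) = -32 + 8*√(-34) = -32 + 8*(I*√34) = -32 + 8*I*√34 ≈ -32.0 + 46.648*I)
G*(B + (7 - 1*7)*2) = (-32 + 8*I*√34)*(-108 + (7 - 1*7)*2) = (-32 + 8*I*√34)*(-108 + (7 - 7)*2) = (-32 + 8*I*√34)*(-108 + 0*2) = (-32 + 8*I*√34)*(-108 + 0) = (-32 + 8*I*√34)*(-108) = 3456 - 864*I*√34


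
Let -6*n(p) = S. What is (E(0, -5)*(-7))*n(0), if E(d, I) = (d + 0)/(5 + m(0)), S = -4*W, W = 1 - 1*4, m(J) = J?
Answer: 0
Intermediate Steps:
W = -3 (W = 1 - 4 = -3)
S = 12 (S = -4*(-3) = 12)
E(d, I) = d/5 (E(d, I) = (d + 0)/(5 + 0) = d/5)
n(p) = -2 (n(p) = -⅙*12 = -2)
(E(0, -5)*(-7))*n(0) = (((⅕)*0)*(-7))*(-2) = (0*(-7))*(-2) = 0*(-2) = 0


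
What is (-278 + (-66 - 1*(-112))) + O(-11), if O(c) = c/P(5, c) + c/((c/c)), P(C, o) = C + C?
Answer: -2441/10 ≈ -244.10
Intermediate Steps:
P(C, o) = 2*C
O(c) = 11*c/10 (O(c) = c/((2*5)) + c/((c/c)) = c/10 + c/1 = c*(⅒) + c*1 = c/10 + c = 11*c/10)
(-278 + (-66 - 1*(-112))) + O(-11) = (-278 + (-66 - 1*(-112))) + (11/10)*(-11) = (-278 + (-66 + 112)) - 121/10 = (-278 + 46) - 121/10 = -232 - 121/10 = -2441/10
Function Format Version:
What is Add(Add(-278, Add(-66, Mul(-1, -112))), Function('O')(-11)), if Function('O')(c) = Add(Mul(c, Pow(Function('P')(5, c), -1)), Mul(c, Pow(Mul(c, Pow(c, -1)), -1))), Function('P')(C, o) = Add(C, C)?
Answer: Rational(-2441, 10) ≈ -244.10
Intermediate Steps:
Function('P')(C, o) = Mul(2, C)
Function('O')(c) = Mul(Rational(11, 10), c) (Function('O')(c) = Add(Mul(c, Pow(Mul(2, 5), -1)), Mul(c, Pow(Mul(c, Pow(c, -1)), -1))) = Add(Mul(c, Pow(10, -1)), Mul(c, Pow(1, -1))) = Add(Mul(c, Rational(1, 10)), Mul(c, 1)) = Add(Mul(Rational(1, 10), c), c) = Mul(Rational(11, 10), c))
Add(Add(-278, Add(-66, Mul(-1, -112))), Function('O')(-11)) = Add(Add(-278, Add(-66, Mul(-1, -112))), Mul(Rational(11, 10), -11)) = Add(Add(-278, Add(-66, 112)), Rational(-121, 10)) = Add(Add(-278, 46), Rational(-121, 10)) = Add(-232, Rational(-121, 10)) = Rational(-2441, 10)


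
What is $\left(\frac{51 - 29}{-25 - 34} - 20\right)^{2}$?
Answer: $\frac{1444804}{3481} \approx 415.05$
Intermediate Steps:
$\left(\frac{51 - 29}{-25 - 34} - 20\right)^{2} = \left(\frac{22}{-59} - 20\right)^{2} = \left(22 \left(- \frac{1}{59}\right) - 20\right)^{2} = \left(- \frac{22}{59} - 20\right)^{2} = \left(- \frac{1202}{59}\right)^{2} = \frac{1444804}{3481}$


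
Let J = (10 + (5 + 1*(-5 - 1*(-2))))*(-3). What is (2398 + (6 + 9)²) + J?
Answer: 2587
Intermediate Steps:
J = -36 (J = (10 + (5 + 1*(-5 + 2)))*(-3) = (10 + (5 + 1*(-3)))*(-3) = (10 + (5 - 3))*(-3) = (10 + 2)*(-3) = 12*(-3) = -36)
(2398 + (6 + 9)²) + J = (2398 + (6 + 9)²) - 36 = (2398 + 15²) - 36 = (2398 + 225) - 36 = 2623 - 36 = 2587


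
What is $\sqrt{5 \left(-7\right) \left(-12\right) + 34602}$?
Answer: $\sqrt{35022} \approx 187.14$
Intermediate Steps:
$\sqrt{5 \left(-7\right) \left(-12\right) + 34602} = \sqrt{\left(-35\right) \left(-12\right) + 34602} = \sqrt{420 + 34602} = \sqrt{35022}$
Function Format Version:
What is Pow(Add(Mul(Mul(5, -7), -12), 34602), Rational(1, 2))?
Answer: Pow(35022, Rational(1, 2)) ≈ 187.14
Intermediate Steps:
Pow(Add(Mul(Mul(5, -7), -12), 34602), Rational(1, 2)) = Pow(Add(Mul(-35, -12), 34602), Rational(1, 2)) = Pow(Add(420, 34602), Rational(1, 2)) = Pow(35022, Rational(1, 2))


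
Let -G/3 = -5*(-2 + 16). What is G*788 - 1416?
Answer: 164064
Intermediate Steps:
G = 210 (G = -(-15)*(-2 + 16) = -(-15)*14 = -3*(-70) = 210)
G*788 - 1416 = 210*788 - 1416 = 165480 - 1416 = 164064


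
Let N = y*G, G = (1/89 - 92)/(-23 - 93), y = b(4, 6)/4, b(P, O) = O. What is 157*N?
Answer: 3856077/20648 ≈ 186.75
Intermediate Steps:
y = 3/2 (y = 6/4 = 6*(¼) = 3/2 ≈ 1.5000)
G = 8187/10324 (G = (1/89 - 92)/(-116) = -8187/89*(-1/116) = 8187/10324 ≈ 0.79301)
N = 24561/20648 (N = (3/2)*(8187/10324) = 24561/20648 ≈ 1.1895)
157*N = 157*(24561/20648) = 3856077/20648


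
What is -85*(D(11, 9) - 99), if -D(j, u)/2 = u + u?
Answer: 11475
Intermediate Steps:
D(j, u) = -4*u (D(j, u) = -2*(u + u) = -4*u)
-85*(D(11, 9) - 99) = -85*(-4*9 - 99) = -85*(-36 - 99) = -85*(-135) = 11475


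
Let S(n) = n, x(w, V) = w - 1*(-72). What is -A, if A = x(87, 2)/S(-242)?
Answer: 159/242 ≈ 0.65702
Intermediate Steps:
x(w, V) = 72 + w (x(w, V) = w + 72 = 72 + w)
A = -159/242 (A = (72 + 87)/(-242) = 159*(-1/242) = -159/242 ≈ -0.65702)
-A = -1*(-159/242) = 159/242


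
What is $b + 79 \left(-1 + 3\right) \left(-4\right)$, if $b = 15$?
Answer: $-617$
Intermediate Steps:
$b + 79 \left(-1 + 3\right) \left(-4\right) = 15 + 79 \left(-1 + 3\right) \left(-4\right) = 15 + 79 \cdot 2 \left(-4\right) = 15 + 79 \left(-8\right) = 15 - 632 = -617$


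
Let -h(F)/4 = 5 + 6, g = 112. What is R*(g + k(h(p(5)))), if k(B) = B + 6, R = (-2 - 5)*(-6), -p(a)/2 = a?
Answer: 3108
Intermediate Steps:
p(a) = -2*a
h(F) = -44 (h(F) = -4*(5 + 6) = -4*11 = -44)
R = 42 (R = -7*(-6) = 42)
k(B) = 6 + B
R*(g + k(h(p(5)))) = 42*(112 + (6 - 44)) = 42*(112 - 38) = 42*74 = 3108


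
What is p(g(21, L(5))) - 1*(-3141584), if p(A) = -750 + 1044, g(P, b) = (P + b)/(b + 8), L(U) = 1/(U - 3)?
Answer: 3141878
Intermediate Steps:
L(U) = 1/(-3 + U)
g(P, b) = (P + b)/(8 + b)
p(A) = 294
p(g(21, L(5))) - 1*(-3141584) = 294 - 1*(-3141584) = 294 + 3141584 = 3141878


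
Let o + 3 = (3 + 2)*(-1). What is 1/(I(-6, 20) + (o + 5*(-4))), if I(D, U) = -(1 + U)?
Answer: -1/49 ≈ -0.020408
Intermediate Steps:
o = -8 (o = -3 + (3 + 2)*(-1) = -3 + 5*(-1) = -3 - 5 = -8)
I(D, U) = -1 - U
1/(I(-6, 20) + (o + 5*(-4))) = 1/((-1 - 1*20) + (-8 + 5*(-4))) = 1/((-1 - 20) + (-8 - 20)) = 1/(-21 - 28) = 1/(-49) = -1/49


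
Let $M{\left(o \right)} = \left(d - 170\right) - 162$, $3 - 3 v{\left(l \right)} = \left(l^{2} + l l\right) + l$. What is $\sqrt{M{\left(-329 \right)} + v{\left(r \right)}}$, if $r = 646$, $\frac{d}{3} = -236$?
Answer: $i \sqrt{279465} \approx 528.64 i$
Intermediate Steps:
$d = -708$ ($d = 3 \left(-236\right) = -708$)
$v{\left(l \right)} = 1 - \frac{2 l^{2}}{3} - \frac{l}{3}$ ($v{\left(l \right)} = 1 - \frac{\left(l^{2} + l l\right) + l}{3} = 1 - \frac{\left(l^{2} + l^{2}\right) + l}{3} = 1 - \frac{2 l^{2} + l}{3} = 1 - \frac{l + 2 l^{2}}{3} = 1 - \left(\frac{l}{3} + \frac{2 l^{2}}{3}\right) = 1 - \frac{2 l^{2}}{3} - \frac{l}{3}$)
$M{\left(o \right)} = -1040$ ($M{\left(o \right)} = \left(-708 - 170\right) - 162 = -878 - 162 = -1040$)
$\sqrt{M{\left(-329 \right)} + v{\left(r \right)}} = \sqrt{-1040 - \left(\frac{643}{3} + \frac{834632}{3}\right)} = \sqrt{-1040 - 278425} = \sqrt{-279465} = i \sqrt{279465}$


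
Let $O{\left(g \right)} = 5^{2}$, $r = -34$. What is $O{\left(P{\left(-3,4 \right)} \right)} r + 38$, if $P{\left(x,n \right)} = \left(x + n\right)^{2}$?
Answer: $-812$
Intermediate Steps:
$P{\left(x,n \right)} = \left(n + x\right)^{2}$
$O{\left(g \right)} = 25$
$O{\left(P{\left(-3,4 \right)} \right)} r + 38 = 25 \left(-34\right) + 38 = -850 + 38 = -812$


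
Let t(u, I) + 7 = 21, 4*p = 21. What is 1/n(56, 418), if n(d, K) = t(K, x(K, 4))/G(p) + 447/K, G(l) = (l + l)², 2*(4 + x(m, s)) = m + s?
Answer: 26334/31505 ≈ 0.83587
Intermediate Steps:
x(m, s) = -4 + m/2 + s/2 (x(m, s) = -4 + (m + s)/2 = -4 + (m/2 + s/2) = -4 + m/2 + s/2)
p = 21/4 (p = (¼)*21 = 21/4 ≈ 5.2500)
t(u, I) = 14 (t(u, I) = -7 + 21 = 14)
G(l) = 4*l² (G(l) = (2*l)² = 4*l²)
n(d, K) = 8/63 + 447/K (n(d, K) = 14/((4*(21/4)²)) + 447/K = 14/((4*(441/16))) + 447/K = 14/(441/4) + 447/K = 14*(4/441) + 447/K = 8/63 + 447/K)
1/n(56, 418) = 1/(8/63 + 447/418) = 1/(31505/26334) = 26334/31505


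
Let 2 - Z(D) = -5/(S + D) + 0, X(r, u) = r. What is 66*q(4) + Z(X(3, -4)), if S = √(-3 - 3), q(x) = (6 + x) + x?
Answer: 927 - I*√6/3 ≈ 927.0 - 0.8165*I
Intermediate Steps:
q(x) = 6 + 2*x
S = I*√6 (S = √(-6) = I*√6 ≈ 2.4495*I)
Z(D) = 2 + 5/(D + I*√6) (Z(D) = 2 - (-5/(I*√6 + D) + 0) = 2 - (-5/(D + I*√6) + 0) = 2 - (-5)/(D + I*√6) = 2 + 5/(D + I*√6))
66*q(4) + Z(X(3, -4)) = 66*(6 + 2*4) + (5 + 2*3 + 2*I*√6)/(3 + I*√6) = 66*(6 + 8) + (5 + 6 + 2*I*√6)/(3 + I*√6) = 66*14 + (11 + 2*I*√6)/(3 + I*√6) = 924 + (11 + 2*I*√6)/(3 + I*√6)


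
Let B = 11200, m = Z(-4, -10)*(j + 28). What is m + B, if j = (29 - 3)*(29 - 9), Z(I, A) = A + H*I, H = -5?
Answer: 16680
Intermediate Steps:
Z(I, A) = A - 5*I
j = 520 (j = 26*20 = 520)
m = 5480 (m = (-10 - 5*(-4))*(520 + 28) = (-10 + 20)*548 = 10*548 = 5480)
m + B = 5480 + 11200 = 16680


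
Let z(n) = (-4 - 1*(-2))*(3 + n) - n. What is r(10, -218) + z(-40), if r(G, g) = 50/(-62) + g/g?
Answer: 3540/31 ≈ 114.19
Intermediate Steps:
r(G, g) = 6/31 (r(G, g) = 50*(-1/62) + 1 = -25/31 + 1 = 6/31)
z(n) = -6 - 3*n (z(n) = (-4 + 2)*(3 + n) - n = -2*(3 + n) - n = (-6 - 2*n) - n = -6 - 3*n)
r(10, -218) + z(-40) = 6/31 + (-6 - 3*(-40)) = 6/31 + (-6 + 120) = 6/31 + 114 = 3540/31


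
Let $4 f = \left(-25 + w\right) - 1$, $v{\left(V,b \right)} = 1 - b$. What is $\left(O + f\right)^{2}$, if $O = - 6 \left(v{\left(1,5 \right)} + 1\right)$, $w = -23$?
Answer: $\frac{529}{16} \approx 33.063$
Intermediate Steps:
$f = - \frac{49}{4}$ ($f = \frac{\left(-25 - 23\right) - 1}{4} = \frac{-48 - 1}{4} = \frac{1}{4} \left(-49\right) = - \frac{49}{4} \approx -12.25$)
$O = 18$ ($O = - 6 \left(\left(1 - 5\right) + 1\right) = - 6 \left(-4 + 1\right) = \left(-6\right) \left(-3\right) = 18$)
$\left(O + f\right)^{2} = \left(18 - \frac{49}{4}\right)^{2} = \left(\frac{23}{4}\right)^{2} = \frac{529}{16}$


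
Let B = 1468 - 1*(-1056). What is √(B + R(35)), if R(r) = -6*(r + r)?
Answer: 2*√526 ≈ 45.869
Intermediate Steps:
B = 2524 (B = 1468 + 1056 = 2524)
R(r) = -12*r
√(B + R(35)) = √(2524 - 12*35) = √(2524 - 420) = √2104 = 2*√526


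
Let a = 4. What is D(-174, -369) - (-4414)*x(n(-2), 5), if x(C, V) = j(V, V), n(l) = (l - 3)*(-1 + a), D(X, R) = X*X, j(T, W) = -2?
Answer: 21448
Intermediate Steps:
D(X, R) = X²
n(l) = -9 + 3*l (n(l) = (l - 3)*(-1 + 4) = (-3 + l)*3 = -9 + 3*l)
x(C, V) = -2
D(-174, -369) - (-4414)*x(n(-2), 5) = (-174)² - (-4414)*(-2) = 30276 - 1*8828 = 30276 - 8828 = 21448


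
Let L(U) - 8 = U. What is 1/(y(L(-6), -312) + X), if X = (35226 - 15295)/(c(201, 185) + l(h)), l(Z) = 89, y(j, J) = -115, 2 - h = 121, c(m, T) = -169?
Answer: -80/29131 ≈ -0.0027462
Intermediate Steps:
L(U) = 8 + U
h = -119 (h = 2 - 1*121 = 2 - 121 = -119)
X = -19931/80 (X = (35226 - 15295)/(-169 + 89) = 19931/(-80) = 19931*(-1/80) = -19931/80 ≈ -249.14)
1/(y(L(-6), -312) + X) = 1/(-115 - 19931/80) = 1/(-29131/80) = -80/29131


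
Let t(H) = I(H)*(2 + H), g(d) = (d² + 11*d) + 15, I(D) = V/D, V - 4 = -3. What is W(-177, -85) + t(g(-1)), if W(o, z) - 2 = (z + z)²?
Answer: 144517/5 ≈ 28903.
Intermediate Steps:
V = 1 (V = 4 - 3 = 1)
I(D) = 1/D
W(o, z) = 2 + 4*z² (W(o, z) = 2 + (z + z)² = 2 + (2*z)² = 2 + 4*z²)
g(d) = 15 + d² + 11*d
t(H) = (2 + H)/H
W(-177, -85) + t(g(-1)) = (2 + 4*(-85)²) + (2 + (15 + (-1)² + 11*(-1)))/(15 + (-1)² + 11*(-1)) = (2 + 4*7225) + (2 + (15 + 1 - 11))/(15 + 1 - 11) = (2 + 28900) + (2 + 5)/5 = 28902 + (⅕)*7 = 28902 + 7/5 = 144517/5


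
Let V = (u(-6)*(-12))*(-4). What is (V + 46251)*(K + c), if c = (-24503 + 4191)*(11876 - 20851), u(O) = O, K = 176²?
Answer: 8380487842488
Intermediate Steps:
K = 30976
c = 182300200 (c = -20312*(-8975) = 182300200)
V = -288 (V = -6*(-12)*(-4) = 72*(-4) = -288)
(V + 46251)*(K + c) = (-288 + 46251)*(30976 + 182300200) = 45963*182331176 = 8380487842488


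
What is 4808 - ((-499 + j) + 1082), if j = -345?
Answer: 4570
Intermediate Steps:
4808 - ((-499 + j) + 1082) = 4808 - ((-499 - 345) + 1082) = 4808 - (-844 + 1082) = 4808 - 1*238 = 4808 - 238 = 4570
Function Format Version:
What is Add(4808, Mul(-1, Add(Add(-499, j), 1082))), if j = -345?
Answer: 4570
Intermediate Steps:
Add(4808, Mul(-1, Add(Add(-499, j), 1082))) = Add(4808, Mul(-1, Add(Add(-499, -345), 1082))) = Add(4808, Mul(-1, Add(-844, 1082))) = Add(4808, Mul(-1, 238)) = Add(4808, -238) = 4570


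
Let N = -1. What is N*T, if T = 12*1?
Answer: -12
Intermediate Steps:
T = 12
N*T = -1*12 = -12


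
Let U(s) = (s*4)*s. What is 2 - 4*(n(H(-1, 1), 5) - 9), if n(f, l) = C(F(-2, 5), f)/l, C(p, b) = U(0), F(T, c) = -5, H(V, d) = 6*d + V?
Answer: 38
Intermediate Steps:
U(s) = 4*s² (U(s) = (4*s)*s = 4*s²)
H(V, d) = V + 6*d
C(p, b) = 0 (C(p, b) = 4*0² = 4*0 = 0)
n(f, l) = 0 (n(f, l) = 0/l = 0)
2 - 4*(n(H(-1, 1), 5) - 9) = 2 - 4*(0 - 9) = 2 - 4*(-9) = 2 + 36 = 38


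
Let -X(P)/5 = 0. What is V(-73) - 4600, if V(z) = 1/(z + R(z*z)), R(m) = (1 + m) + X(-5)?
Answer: -24182199/5257 ≈ -4600.0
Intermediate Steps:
X(P) = 0 (X(P) = -5*0 = 0)
R(m) = 1 + m (R(m) = (1 + m) + 0 = 1 + m)
V(z) = 1/(1 + z + z²) (V(z) = 1/(z + (1 + z*z)) = 1/(z + (1 + z²)) = 1/(1 + z + z²))
V(-73) - 4600 = 1/(1 - 73 + (-73)²) - 4600 = 1/(1 - 73 + 5329) - 4600 = 1/5257 - 4600 = -24182199/5257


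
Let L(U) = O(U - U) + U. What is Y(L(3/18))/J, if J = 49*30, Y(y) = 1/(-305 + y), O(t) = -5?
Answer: -1/455455 ≈ -2.1956e-6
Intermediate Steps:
L(U) = -5 + U
J = 1470
Y(L(3/18))/J = 1/(-305 + (-5 + 3/18)*1470) = (1/1470)/(-305 + (-5 + 3*(1/18))) = (1/1470)/(-305 + (-5 + ⅙)) = (1/1470)/(-305 - 29/6) = (1/1470)/(-1859/6) = -6/1859*1/1470 = -1/455455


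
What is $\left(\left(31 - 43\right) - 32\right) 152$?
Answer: $-6688$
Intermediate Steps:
$\left(\left(31 - 43\right) - 32\right) 152 = \left(-12 - 32\right) 152 = \left(-44\right) 152 = -6688$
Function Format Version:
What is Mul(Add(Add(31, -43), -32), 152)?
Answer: -6688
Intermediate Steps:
Mul(Add(Add(31, -43), -32), 152) = Mul(Add(-12, -32), 152) = Mul(-44, 152) = -6688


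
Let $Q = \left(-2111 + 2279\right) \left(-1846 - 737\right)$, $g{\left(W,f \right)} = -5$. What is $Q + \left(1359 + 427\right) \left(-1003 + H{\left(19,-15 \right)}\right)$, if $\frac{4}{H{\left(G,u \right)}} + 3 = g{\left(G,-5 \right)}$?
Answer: $-2226195$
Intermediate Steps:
$H{\left(G,u \right)} = - \frac{1}{2}$ ($H{\left(G,u \right)} = \frac{4}{-3 - 5} = \frac{4}{-8} = 4 \left(- \frac{1}{8}\right) = - \frac{1}{2}$)
$Q = -433944$ ($Q = 168 \left(-2583\right) = -433944$)
$Q + \left(1359 + 427\right) \left(-1003 + H{\left(19,-15 \right)}\right) = -433944 + \left(1359 + 427\right) \left(-1003 - \frac{1}{2}\right) = -433944 + 1786 \left(- \frac{2007}{2}\right) = -433944 - 1792251 = -2226195$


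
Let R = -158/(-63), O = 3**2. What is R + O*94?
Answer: 53456/63 ≈ 848.51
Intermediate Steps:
O = 9
R = 158/63 (R = -158*(-1/63) = 158/63 ≈ 2.5079)
R + O*94 = 158/63 + 9*94 = 158/63 + 846 = 53456/63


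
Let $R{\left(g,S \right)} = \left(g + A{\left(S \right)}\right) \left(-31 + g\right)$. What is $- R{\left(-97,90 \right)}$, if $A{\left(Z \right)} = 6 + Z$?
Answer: $-128$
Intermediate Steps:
$R{\left(g,S \right)} = \left(-31 + g\right) \left(6 + S + g\right)$ ($R{\left(g,S \right)} = \left(g + \left(6 + S\right)\right) \left(-31 + g\right) = \left(6 + S + g\right) \left(-31 + g\right) = \left(-31 + g\right) \left(6 + S + g\right)$)
$- R{\left(-97,90 \right)} = - (-186 + \left(-97\right)^{2} - 2790 - -2425 + 90 \left(-97\right)) = - (-186 + 9409 - 2790 + 2425 - 8730) = \left(-1\right) 128 = -128$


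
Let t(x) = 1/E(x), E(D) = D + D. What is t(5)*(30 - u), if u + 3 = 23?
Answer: 1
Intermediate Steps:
u = 20 (u = -3 + 23 = 20)
E(D) = 2*D
t(x) = 1/(2*x)
t(5)*(30 - u) = ((1/2)/5)*(30 - 1*20) = ((1/2)*(1/5))*(30 - 20) = (1/10)*10 = 1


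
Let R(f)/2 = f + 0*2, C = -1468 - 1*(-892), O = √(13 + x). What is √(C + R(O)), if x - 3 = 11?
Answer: √(-576 + 6*√3) ≈ 23.783*I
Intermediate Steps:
x = 14 (x = 3 + 11 = 14)
O = 3*√3 (O = √(13 + 14) = √27 = 3*√3 ≈ 5.1962)
C = -576 (C = -1468 + 892 = -576)
R(f) = 2*f (R(f) = 2*(f + 0*2) = 2*(f + 0) = 2*f)
√(C + R(O)) = √(-576 + 2*(3*√3)) = √(-576 + 6*√3)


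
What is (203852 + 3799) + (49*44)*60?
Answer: 337011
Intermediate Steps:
(203852 + 3799) + (49*44)*60 = 207651 + 2156*60 = 207651 + 129360 = 337011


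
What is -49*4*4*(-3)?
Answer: 2352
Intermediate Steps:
-49*4*4*(-3) = -784*(-3) = -49*(-48) = 2352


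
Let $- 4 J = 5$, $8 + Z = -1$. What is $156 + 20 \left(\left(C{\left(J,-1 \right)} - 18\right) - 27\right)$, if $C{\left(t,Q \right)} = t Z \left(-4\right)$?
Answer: $-1644$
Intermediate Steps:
$Z = -9$ ($Z = -8 - 1 = -9$)
$J = - \frac{5}{4}$ ($J = \left(- \frac{1}{4}\right) 5 = - \frac{5}{4} \approx -1.25$)
$C{\left(t,Q \right)} = 36 t$ ($C{\left(t,Q \right)} = t \left(-9\right) \left(-4\right) = - 9 t \left(-4\right) = 36 t$)
$156 + 20 \left(\left(C{\left(J,-1 \right)} - 18\right) - 27\right) = 156 + 20 \left(\left(36 \left(- \frac{5}{4}\right) - 18\right) - 27\right) = 156 + 20 \left(\left(-45 - 18\right) - 27\right) = 156 + 20 \left(-63 - 27\right) = 156 + 20 \left(-90\right) = 156 - 1800 = -1644$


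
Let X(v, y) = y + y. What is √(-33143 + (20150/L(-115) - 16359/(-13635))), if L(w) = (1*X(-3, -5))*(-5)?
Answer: I*√75142912735/1515 ≈ 180.94*I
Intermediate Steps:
X(v, y) = 2*y
L(w) = 50 (L(w) = (1*(2*(-5)))*(-5) = (1*(-10))*(-5) = -10*(-5) = 50)
√(-33143 + (20150/L(-115) - 16359/(-13635))) = √(-33143 + (20150/50 - 16359/(-13635))) = √(-33143 + (20150*(1/50) - 16359*(-1/13635))) = √(-33143 + (403 + 5453/4545)) = √(-33143 + 1837088/4545) = √(-148797847/4545) = I*√75142912735/1515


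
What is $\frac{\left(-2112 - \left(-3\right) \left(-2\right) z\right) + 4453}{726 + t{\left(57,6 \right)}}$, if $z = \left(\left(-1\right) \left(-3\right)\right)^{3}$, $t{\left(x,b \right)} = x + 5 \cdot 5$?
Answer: $\frac{2179}{808} \approx 2.6968$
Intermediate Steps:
$t{\left(x,b \right)} = 25 + x$ ($t{\left(x,b \right)} = x + 25 = 25 + x$)
$z = 27$ ($z = 3^{3} = 27$)
$\frac{\left(-2112 - \left(-3\right) \left(-2\right) z\right) + 4453}{726 + t{\left(57,6 \right)}} = \frac{\left(-2112 - \left(-3\right) \left(-2\right) 27\right) + 4453}{726 + \left(25 + 57\right)} = \frac{\left(-2112 - 6 \cdot 27\right) + 4453}{726 + 82} = \frac{\left(-2112 - 162\right) + 4453}{808} = \left(\left(-2112 - 162\right) + 4453\right) \frac{1}{808} = \left(-2274 + 4453\right) \frac{1}{808} = 2179 \cdot \frac{1}{808} = \frac{2179}{808}$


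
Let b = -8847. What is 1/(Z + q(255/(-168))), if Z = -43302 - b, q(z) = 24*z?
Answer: -7/241440 ≈ -2.8993e-5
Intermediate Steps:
Z = -34455 (Z = -43302 - 1*(-8847) = -43302 + 8847 = -34455)
1/(Z + q(255/(-168))) = 1/(-34455 + 24*(255/(-168))) = 1/(-34455 + 24*(255*(-1/168))) = 1/(-34455 + 24*(-85/56)) = 1/(-34455 - 255/7) = 1/(-241440/7) = -7/241440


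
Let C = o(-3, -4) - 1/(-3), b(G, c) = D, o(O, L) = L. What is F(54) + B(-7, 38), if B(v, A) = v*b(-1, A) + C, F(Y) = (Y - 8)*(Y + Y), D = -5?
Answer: 14998/3 ≈ 4999.3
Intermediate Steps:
b(G, c) = -5
F(Y) = 2*Y*(-8 + Y) (F(Y) = (-8 + Y)*(2*Y) = 2*Y*(-8 + Y))
C = -11/3 (C = -4 - 1/(-3) = -4 - (-1)/3 = -4 - 1*(-1/3) = -4 + 1/3 = -11/3 ≈ -3.6667)
B(v, A) = -11/3 - 5*v (B(v, A) = v*(-5) - 11/3 = -5*v - 11/3 = -11/3 - 5*v)
F(54) + B(-7, 38) = 2*54*(-8 + 54) + (-11/3 - 5*(-7)) = 2*54*46 + (-11/3 + 35) = 4968 + 94/3 = 14998/3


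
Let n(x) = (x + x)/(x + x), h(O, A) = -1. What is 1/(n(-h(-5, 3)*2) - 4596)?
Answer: -1/4595 ≈ -0.00021763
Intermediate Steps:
n(x) = 1 (n(x) = (2*x)/((2*x)) = (2*x)*(1/(2*x)) = 1)
1/(n(-h(-5, 3)*2) - 4596) = 1/(1 - 4596) = 1/(-4595) = -1/4595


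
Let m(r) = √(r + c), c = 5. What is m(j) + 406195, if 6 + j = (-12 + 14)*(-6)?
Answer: 406195 + I*√13 ≈ 4.062e+5 + 3.6056*I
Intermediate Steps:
j = -18 (j = -6 + (-12 + 14)*(-6) = -6 + 2*(-6) = -6 - 12 = -18)
m(r) = √(5 + r) (m(r) = √(r + 5) = √(5 + r))
m(j) + 406195 = √(5 - 18) + 406195 = √(-13) + 406195 = I*√13 + 406195 = 406195 + I*√13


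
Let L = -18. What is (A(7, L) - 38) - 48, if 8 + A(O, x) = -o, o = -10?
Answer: -84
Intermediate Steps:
A(O, x) = 2 (A(O, x) = -8 - 1*(-10) = -8 + 10 = 2)
(A(7, L) - 38) - 48 = (2 - 38) - 48 = -36 - 48 = -84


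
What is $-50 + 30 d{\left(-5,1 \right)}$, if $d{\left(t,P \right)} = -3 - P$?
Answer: $-170$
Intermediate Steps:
$-50 + 30 d{\left(-5,1 \right)} = -50 + 30 \left(-3 - 1\right) = -50 + 30 \left(-4\right) = -50 - 120 = -170$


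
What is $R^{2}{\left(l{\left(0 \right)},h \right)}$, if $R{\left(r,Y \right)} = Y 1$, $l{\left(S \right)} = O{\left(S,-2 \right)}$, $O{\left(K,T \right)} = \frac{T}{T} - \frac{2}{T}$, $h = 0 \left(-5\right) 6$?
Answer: $0$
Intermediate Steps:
$h = 0$ ($h = 0 \cdot 6 = 0$)
$O{\left(K,T \right)} = 1 - \frac{2}{T}$
$l{\left(S \right)} = 2$ ($l{\left(S \right)} = \frac{-2 - 2}{-2} = \left(- \frac{1}{2}\right) \left(-4\right) = 2$)
$R{\left(r,Y \right)} = Y$
$R^{2}{\left(l{\left(0 \right)},h \right)} = 0^{2} = 0$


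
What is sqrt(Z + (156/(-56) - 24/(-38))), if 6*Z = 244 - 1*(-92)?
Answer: sqrt(3809918)/266 ≈ 7.3380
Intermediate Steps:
Z = 56 (Z = (244 - 1*(-92))/6 = (244 + 92)/6 = (1/6)*336 = 56)
sqrt(Z + (156/(-56) - 24/(-38))) = sqrt(56 + (156/(-56) - 24/(-38))) = sqrt(56 + (156*(-1/56) - 24*(-1/38))) = sqrt(56 + (-39/14 + 12/19)) = sqrt(56 - 573/266) = sqrt(14323/266) = sqrt(3809918)/266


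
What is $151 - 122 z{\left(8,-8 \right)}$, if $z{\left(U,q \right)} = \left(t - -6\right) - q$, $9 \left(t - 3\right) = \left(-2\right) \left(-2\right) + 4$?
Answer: $- \frac{18283}{9} \approx -2031.4$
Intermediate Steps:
$t = \frac{35}{9}$ ($t = 3 + \frac{\left(-2\right) \left(-2\right) + 4}{9} = 3 + \frac{4 + 4}{9} = 3 + \frac{1}{9} \cdot 8 = 3 + \frac{8}{9} = \frac{35}{9} \approx 3.8889$)
$z{\left(U,q \right)} = \frac{89}{9} - q$ ($z{\left(U,q \right)} = \left(\frac{35}{9} - -6\right) - q = \left(\frac{35}{9} + 6\right) - q = \frac{89}{9} - q$)
$151 - 122 z{\left(8,-8 \right)} = 151 - 122 \left(\frac{89}{9} - -8\right) = 151 - 122 \left(\frac{89}{9} + 8\right) = 151 - \frac{19642}{9} = - \frac{18283}{9}$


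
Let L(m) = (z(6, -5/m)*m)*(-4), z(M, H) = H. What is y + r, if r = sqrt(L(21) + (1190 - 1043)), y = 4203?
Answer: 4203 + sqrt(167) ≈ 4215.9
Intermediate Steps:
L(m) = 20 (L(m) = ((-5/m)*m)*(-4) = -5*(-4) = 20)
r = sqrt(167) (r = sqrt(20 + (1190 - 1043)) = sqrt(20 + 147) = sqrt(167) ≈ 12.923)
y + r = 4203 + sqrt(167)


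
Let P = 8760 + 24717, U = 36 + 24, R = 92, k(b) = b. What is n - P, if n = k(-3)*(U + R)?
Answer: -33933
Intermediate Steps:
U = 60
P = 33477
n = -456 (n = -3*(60 + 92) = -3*152 = -456)
n - P = -456 - 1*33477 = -456 - 33477 = -33933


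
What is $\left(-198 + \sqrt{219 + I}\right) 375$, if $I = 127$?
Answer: $-74250 + 375 \sqrt{346} \approx -67275.0$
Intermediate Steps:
$\left(-198 + \sqrt{219 + I}\right) 375 = \left(-198 + \sqrt{219 + 127}\right) 375 = \left(-198 + \sqrt{346}\right) 375 = -74250 + 375 \sqrt{346}$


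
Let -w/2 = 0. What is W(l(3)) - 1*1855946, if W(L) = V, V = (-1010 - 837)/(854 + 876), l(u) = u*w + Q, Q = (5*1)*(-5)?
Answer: -3210788427/1730 ≈ -1.8559e+6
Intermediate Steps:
w = 0 (w = -2*0 = 0)
Q = -25 (Q = 5*(-5) = -25)
l(u) = -25 (l(u) = u*0 - 25 = 0 - 25 = -25)
V = -1847/1730 ≈ -1.0676
W(L) = -1847/1730
W(l(3)) - 1*1855946 = -1847/1730 - 1*1855946 = -1847/1730 - 1855946 = -3210788427/1730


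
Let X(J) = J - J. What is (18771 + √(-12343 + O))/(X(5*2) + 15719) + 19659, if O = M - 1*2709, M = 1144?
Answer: 309038592/15719 + 2*I*√3477/15719 ≈ 19660.0 + 0.0075025*I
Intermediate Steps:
O = -1565 (O = 1144 - 1*2709 = 1144 - 2709 = -1565)
X(J) = 0
(18771 + √(-12343 + O))/(X(5*2) + 15719) + 19659 = (18771 + √(-12343 - 1565))/(0 + 15719) + 19659 = (18771 + √(-13908))/15719 + 19659 = (18771 + 2*I*√3477)*(1/15719) + 19659 = (18771/15719 + 2*I*√3477/15719) + 19659 = 309038592/15719 + 2*I*√3477/15719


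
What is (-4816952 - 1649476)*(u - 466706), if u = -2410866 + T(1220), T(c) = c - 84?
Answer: 18600266290608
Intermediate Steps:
T(c) = -84 + c
u = -2409730 (u = -2410866 + (-84 + 1220) = -2410866 + 1136 = -2409730)
(-4816952 - 1649476)*(u - 466706) = (-4816952 - 1649476)*(-2409730 - 466706) = -6466428*(-2876436) = 18600266290608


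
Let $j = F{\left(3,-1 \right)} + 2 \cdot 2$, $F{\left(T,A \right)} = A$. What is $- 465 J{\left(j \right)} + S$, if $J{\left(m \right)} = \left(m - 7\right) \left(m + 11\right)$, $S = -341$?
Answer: $25699$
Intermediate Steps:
$j = 3$ ($j = -1 + 2 \cdot 2 = -1 + 4 = 3$)
$J{\left(m \right)} = \left(-7 + m\right) \left(11 + m\right)$
$- 465 J{\left(j \right)} + S = - 465 \left(-77 + 3^{2} + 4 \cdot 3\right) - 341 = - 465 \left(-77 + 9 + 12\right) - 341 = \left(-465\right) \left(-56\right) - 341 = 26040 - 341 = 25699$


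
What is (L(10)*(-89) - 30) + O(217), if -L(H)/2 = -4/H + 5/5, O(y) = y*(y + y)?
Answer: 471274/5 ≈ 94255.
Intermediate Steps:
O(y) = 2*y² (O(y) = y*(2*y) = 2*y²)
L(H) = -2 + 8/H (L(H) = -2*(-4/H + 5/5) = -2*(-4/H + 5*(⅕)) = -2*(-4/H + 1) = -2*(1 - 4/H) = -2 + 8/H)
(L(10)*(-89) - 30) + O(217) = ((-2 + 8/10)*(-89) - 30) + 2*217² = ((-2 + 8*(⅒))*(-89) - 30) + 2*47089 = ((-2 + ⅘)*(-89) - 30) + 94178 = (-6/5*(-89) - 30) + 94178 = (534/5 - 30) + 94178 = 384/5 + 94178 = 471274/5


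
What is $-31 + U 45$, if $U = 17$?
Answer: $734$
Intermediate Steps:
$-31 + U 45 = -31 + 17 \cdot 45 = -31 + 765 = 734$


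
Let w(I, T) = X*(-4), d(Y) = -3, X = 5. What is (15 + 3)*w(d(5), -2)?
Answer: -360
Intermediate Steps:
w(I, T) = -20 (w(I, T) = 5*(-4) = -20)
(15 + 3)*w(d(5), -2) = (15 + 3)*(-20) = 18*(-20) = -360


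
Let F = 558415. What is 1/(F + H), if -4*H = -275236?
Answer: 1/627224 ≈ 1.5943e-6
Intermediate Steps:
H = 68809 (H = -1/4*(-275236) = 68809)
1/(F + H) = 1/(558415 + 68809) = 1/627224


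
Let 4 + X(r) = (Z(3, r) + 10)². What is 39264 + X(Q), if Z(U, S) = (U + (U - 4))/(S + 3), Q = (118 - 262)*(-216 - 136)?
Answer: 101138571679804/2569577481 ≈ 39360.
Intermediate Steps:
Q = 50688 (Q = -144*(-352) = 50688)
Z(U, S) = (-4 + 2*U)/(3 + S) (Z(U, S) = (U + (-4 + U))/(3 + S) = (-4 + 2*U)/(3 + S))
X(r) = -4 + (10 + 2/(3 + r))² (X(r) = -4 + (2*(-2 + 3)/(3 + r) + 10)² = -4 + (2*1/(3 + r) + 10)² = -4 + (2/(3 + r) + 10)² = -4 + (10 + 2/(3 + r))²)
39264 + X(Q) = 39264 + (-4 + (10 + 2/(3 + 50688))²) = 39264 + (-4 + (10 + 2/50691)²) = 39264 + (-4 + (506912/50691)²) = 39264 + (-4 + 256959775744/2569577481) = 39264 + 246681465820/2569577481 = 101138571679804/2569577481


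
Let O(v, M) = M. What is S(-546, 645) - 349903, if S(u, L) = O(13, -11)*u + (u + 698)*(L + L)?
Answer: -147817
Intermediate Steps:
S(u, L) = -11*u + 2*L*(698 + u) (S(u, L) = -11*u + (u + 698)*(L + L) = -11*u + (698 + u)*(2*L) = -11*u + 2*L*(698 + u))
S(-546, 645) - 349903 = (-11*(-546) + 1396*645 + 2*645*(-546)) - 349903 = (6006 + 900420 - 704340) - 349903 = 202086 - 349903 = -147817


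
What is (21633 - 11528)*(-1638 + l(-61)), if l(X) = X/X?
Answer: -16541885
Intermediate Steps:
l(X) = 1
(21633 - 11528)*(-1638 + l(-61)) = (21633 - 11528)*(-1638 + 1) = 10105*(-1637) = -16541885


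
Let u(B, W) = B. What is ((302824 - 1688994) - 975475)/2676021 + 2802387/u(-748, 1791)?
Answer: -147078685737/39248308 ≈ -3747.4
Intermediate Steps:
((302824 - 1688994) - 975475)/2676021 + 2802387/u(-748, 1791) = ((302824 - 1688994) - 975475)/2676021 + 2802387/(-748) = (-1386170 - 975475)*(1/2676021) + 2802387*(-1/748) = -2361645*1/2676021 - 2802387/748 = -787215/892007 - 2802387/748 = -147078685737/39248308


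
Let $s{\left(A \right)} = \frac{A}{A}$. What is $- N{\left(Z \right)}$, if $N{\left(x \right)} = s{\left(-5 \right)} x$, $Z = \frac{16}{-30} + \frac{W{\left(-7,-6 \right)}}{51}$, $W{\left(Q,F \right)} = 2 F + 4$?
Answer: $\frac{176}{255} \approx 0.6902$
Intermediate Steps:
$s{\left(A \right)} = 1$
$W{\left(Q,F \right)} = 4 + 2 F$
$Z = - \frac{176}{255}$ ($Z = \frac{16}{-30} + \frac{4 + 2 \left(-6\right)}{51} = 16 \left(- \frac{1}{30}\right) + \left(4 - 12\right) \frac{1}{51} = - \frac{8}{15} - \frac{8}{51} = - \frac{176}{255} \approx -0.6902$)
$N{\left(x \right)} = x$ ($N{\left(x \right)} = 1 x = x$)
$- N{\left(Z \right)} = \left(-1\right) \left(- \frac{176}{255}\right) = \frac{176}{255}$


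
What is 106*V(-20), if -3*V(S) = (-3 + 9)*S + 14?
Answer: 11236/3 ≈ 3745.3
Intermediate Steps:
V(S) = -14/3 - 2*S (V(S) = -((-3 + 9)*S + 14)/3 = -(6*S + 14)/3 = -(14 + 6*S)/3 = -14/3 - 2*S)
106*V(-20) = 106*(-14/3 - 2*(-20)) = 106*(-14/3 + 40) = 106*(106/3) = 11236/3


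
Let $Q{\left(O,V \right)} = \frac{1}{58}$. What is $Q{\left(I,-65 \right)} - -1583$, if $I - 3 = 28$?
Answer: $\frac{91815}{58} \approx 1583.0$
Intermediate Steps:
$I = 31$ ($I = 3 + 28 = 31$)
$Q{\left(O,V \right)} = \frac{1}{58}$
$Q{\left(I,-65 \right)} - -1583 = \frac{1}{58} - -1583 = \frac{1}{58} + 1583 = \frac{91815}{58}$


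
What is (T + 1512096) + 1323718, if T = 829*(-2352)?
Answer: 886006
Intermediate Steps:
T = -1949808
(T + 1512096) + 1323718 = (-1949808 + 1512096) + 1323718 = -437712 + 1323718 = 886006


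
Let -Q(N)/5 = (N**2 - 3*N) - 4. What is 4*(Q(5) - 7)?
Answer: -148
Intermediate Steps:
Q(N) = 20 - 5*N**2 + 15*N (Q(N) = -5*((N**2 - 3*N) - 4) = -5*(-4 + N**2 - 3*N) = 20 - 5*N**2 + 15*N)
4*(Q(5) - 7) = 4*((20 - 5*5**2 + 15*5) - 7) = 4*((20 - 5*25 + 75) - 7) = 4*((20 - 125 + 75) - 7) = 4*(-30 - 7) = 4*(-37) = -148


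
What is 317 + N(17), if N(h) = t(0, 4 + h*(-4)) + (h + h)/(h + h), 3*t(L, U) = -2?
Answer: 952/3 ≈ 317.33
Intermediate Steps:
t(L, U) = -⅔ (t(L, U) = (⅓)*(-2) = -⅔)
N(h) = ⅓ (N(h) = -⅔ + (h + h)/(h + h) = -⅔ + (2*h)/((2*h)) = -⅔ + (2*h)*(1/(2*h)) = -⅔ + 1 = ⅓)
317 + N(17) = 317 + ⅓ = 952/3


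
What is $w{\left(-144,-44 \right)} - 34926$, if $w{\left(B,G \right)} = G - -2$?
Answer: $-34968$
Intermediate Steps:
$w{\left(B,G \right)} = 2 + G$ ($w{\left(B,G \right)} = G + 2 = 2 + G$)
$w{\left(-144,-44 \right)} - 34926 = \left(2 - 44\right) - 34926 = -42 - 34926 = -34968$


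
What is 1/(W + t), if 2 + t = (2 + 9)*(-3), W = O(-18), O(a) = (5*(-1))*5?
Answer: -1/60 ≈ -0.016667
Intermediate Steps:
O(a) = -25 (O(a) = -5*5 = -25)
W = -25
t = -35 (t = -2 + (2 + 9)*(-3) = -2 + 11*(-3) = -2 - 33 = -35)
1/(W + t) = 1/(-25 - 35) = 1/(-60) = -1/60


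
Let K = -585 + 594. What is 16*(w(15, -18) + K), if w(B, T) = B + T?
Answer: 96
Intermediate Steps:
K = 9
16*(w(15, -18) + K) = 16*((15 - 18) + 9) = 16*(-3 + 9) = 16*6 = 96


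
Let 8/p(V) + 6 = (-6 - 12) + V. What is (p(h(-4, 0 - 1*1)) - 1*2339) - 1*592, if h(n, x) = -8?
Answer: -11725/4 ≈ -2931.3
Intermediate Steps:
p(V) = 8/(-24 + V) (p(V) = 8/(-6 + ((-6 - 12) + V)) = 8/(-6 + (-18 + V)) = 8/(-24 + V))
(p(h(-4, 0 - 1*1)) - 1*2339) - 1*592 = (8/(-24 - 8) - 1*2339) - 1*592 = (8/(-32) - 2339) - 592 = (8*(-1/32) - 2339) - 592 = (-¼ - 2339) - 592 = -9357/4 - 592 = -11725/4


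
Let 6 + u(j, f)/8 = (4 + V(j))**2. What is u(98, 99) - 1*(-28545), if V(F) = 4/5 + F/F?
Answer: 719153/25 ≈ 28766.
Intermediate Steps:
V(F) = 9/5 (V(F) = 4*(1/5) + 1 = 4/5 + 1 = 9/5)
u(j, f) = 5528/25 (u(j, f) = -48 + 8*(4 + 9/5)**2 = -48 + 8*(29/5)**2 = -48 + 8*(841/25) = -48 + 6728/25 = 5528/25)
u(98, 99) - 1*(-28545) = 5528/25 - 1*(-28545) = 5528/25 + 28545 = 719153/25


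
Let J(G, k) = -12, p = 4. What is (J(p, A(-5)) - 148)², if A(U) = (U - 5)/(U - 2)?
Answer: 25600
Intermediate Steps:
A(U) = (-5 + U)/(-2 + U)
(J(p, A(-5)) - 148)² = (-12 - 148)² = (-160)² = 25600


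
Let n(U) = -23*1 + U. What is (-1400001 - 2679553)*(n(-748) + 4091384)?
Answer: -16687876626602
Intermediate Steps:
n(U) = -23 + U
(-1400001 - 2679553)*(n(-748) + 4091384) = (-1400001 - 2679553)*((-23 - 748) + 4091384) = -4079554*(-771 + 4091384) = -4079554*4090613 = -16687876626602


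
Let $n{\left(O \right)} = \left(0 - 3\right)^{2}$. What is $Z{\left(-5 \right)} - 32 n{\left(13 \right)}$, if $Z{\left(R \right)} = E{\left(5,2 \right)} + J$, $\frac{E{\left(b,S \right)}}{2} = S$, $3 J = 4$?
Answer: $- \frac{848}{3} \approx -282.67$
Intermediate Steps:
$J = \frac{4}{3}$ ($J = \frac{1}{3} \cdot 4 = \frac{4}{3} \approx 1.3333$)
$E{\left(b,S \right)} = 2 S$
$n{\left(O \right)} = 9$ ($n{\left(O \right)} = \left(-3\right)^{2} = 9$)
$Z{\left(R \right)} = \frac{16}{3}$ ($Z{\left(R \right)} = 2 \cdot 2 + \frac{4}{3} = 4 + \frac{4}{3} = \frac{16}{3}$)
$Z{\left(-5 \right)} - 32 n{\left(13 \right)} = \frac{16}{3} - 288 = - \frac{848}{3}$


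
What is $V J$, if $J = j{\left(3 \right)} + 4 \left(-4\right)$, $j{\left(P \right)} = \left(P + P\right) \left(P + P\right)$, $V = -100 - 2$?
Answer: $-2040$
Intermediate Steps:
$V = -102$
$j{\left(P \right)} = 4 P^{2}$ ($j{\left(P \right)} = 2 P 2 P = 4 P^{2}$)
$J = 20$ ($J = 4 \cdot 3^{2} + 4 \left(-4\right) = 4 \cdot 9 - 16 = 36 - 16 = 20$)
$V J = \left(-102\right) 20 = -2040$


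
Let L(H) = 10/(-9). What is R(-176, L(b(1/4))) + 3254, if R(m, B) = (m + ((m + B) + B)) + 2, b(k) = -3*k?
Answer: 26116/9 ≈ 2901.8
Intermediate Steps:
L(H) = -10/9 (L(H) = 10*(-1/9) = -10/9)
R(m, B) = 2 + 2*B + 2*m (R(m, B) = (m + ((B + m) + B)) + 2 = (m + (m + 2*B)) + 2 = (2*B + 2*m) + 2 = 2 + 2*B + 2*m)
R(-176, L(b(1/4))) + 3254 = (2 + 2*(-10/9) + 2*(-176)) + 3254 = (2 - 20/9 - 352) + 3254 = -3170/9 + 3254 = 26116/9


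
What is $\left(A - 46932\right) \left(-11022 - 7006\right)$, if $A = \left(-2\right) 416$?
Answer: $861089392$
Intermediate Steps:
$A = -832$
$\left(A - 46932\right) \left(-11022 - 7006\right) = \left(-832 - 46932\right) \left(-11022 - 7006\right) = \left(-47764\right) \left(-18028\right) = 861089392$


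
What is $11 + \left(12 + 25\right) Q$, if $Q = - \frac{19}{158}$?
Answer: $\frac{1035}{158} \approx 6.5506$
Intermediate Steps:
$Q = - \frac{19}{158}$ ($Q = \left(-19\right) \frac{1}{158} = - \frac{19}{158} \approx -0.12025$)
$11 + \left(12 + 25\right) Q = 11 + \left(12 + 25\right) \left(- \frac{19}{158}\right) = 11 + 37 \left(- \frac{19}{158}\right) = 11 - \frac{703}{158} = \frac{1035}{158}$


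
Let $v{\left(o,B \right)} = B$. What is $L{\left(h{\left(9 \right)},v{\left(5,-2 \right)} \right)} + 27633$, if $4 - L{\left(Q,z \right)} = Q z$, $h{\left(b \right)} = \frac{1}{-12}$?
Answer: $\frac{165821}{6} \approx 27637.0$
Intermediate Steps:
$h{\left(b \right)} = - \frac{1}{12}$
$L{\left(Q,z \right)} = 4 - Q z$
$L{\left(h{\left(9 \right)},v{\left(5,-2 \right)} \right)} + 27633 = \left(4 - \left(- \frac{1}{12}\right) \left(-2\right)\right) + 27633 = \left(4 - \frac{1}{6}\right) + 27633 = \frac{23}{6} + 27633 = \frac{165821}{6}$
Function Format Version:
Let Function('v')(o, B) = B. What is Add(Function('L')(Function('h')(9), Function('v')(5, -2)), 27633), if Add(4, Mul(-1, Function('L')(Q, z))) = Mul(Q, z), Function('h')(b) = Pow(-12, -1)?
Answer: Rational(165821, 6) ≈ 27637.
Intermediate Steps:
Function('h')(b) = Rational(-1, 12)
Function('L')(Q, z) = Add(4, Mul(-1, Q, z)) (Function('L')(Q, z) = Add(4, Mul(-1, Mul(Q, z))) = Add(4, Mul(-1, Q, z)))
Add(Function('L')(Function('h')(9), Function('v')(5, -2)), 27633) = Add(Add(4, Mul(-1, Rational(-1, 12), -2)), 27633) = Add(Add(4, Rational(-1, 6)), 27633) = Add(Rational(23, 6), 27633) = Rational(165821, 6)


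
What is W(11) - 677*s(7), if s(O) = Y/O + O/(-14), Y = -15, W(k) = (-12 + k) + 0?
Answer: 25035/14 ≈ 1788.2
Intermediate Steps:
W(k) = -12 + k
s(O) = -15/O - O/14 (s(O) = -15/O + O/(-14) = -15/O + O*(-1/14) = -15/O - O/14)
W(11) - 677*s(7) = (-12 + 11) - 677*(-15/7 - 1/14*7) = -1 - 677*(-15*1/7 - 1/2) = -1 - 677*(-15/7 - 1/2) = -1 - 677*(-37/14) = -1 + 25049/14 = 25035/14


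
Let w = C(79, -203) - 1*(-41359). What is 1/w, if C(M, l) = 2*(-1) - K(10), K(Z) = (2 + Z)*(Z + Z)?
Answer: 1/41117 ≈ 2.4321e-5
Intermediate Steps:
K(Z) = 2*Z*(2 + Z) (K(Z) = (2 + Z)*(2*Z) = 2*Z*(2 + Z))
C(M, l) = -242 (C(M, l) = 2*(-1) - 2*10*(2 + 10) = -2 - 2*10*12 = -2 - 1*240 = -2 - 240 = -242)
w = 41117 (w = -242 - 1*(-41359) = -242 + 41359 = 41117)
1/w = 1/41117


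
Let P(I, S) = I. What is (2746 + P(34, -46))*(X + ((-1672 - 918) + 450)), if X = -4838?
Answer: -19398840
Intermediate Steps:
(2746 + P(34, -46))*(X + ((-1672 - 918) + 450)) = (2746 + 34)*(-4838 + ((-1672 - 918) + 450)) = 2780*(-4838 + (-2590 + 450)) = 2780*(-4838 - 2140) = 2780*(-6978) = -19398840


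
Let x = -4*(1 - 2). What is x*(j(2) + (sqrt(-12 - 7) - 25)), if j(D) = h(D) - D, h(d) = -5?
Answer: -128 + 4*I*sqrt(19) ≈ -128.0 + 17.436*I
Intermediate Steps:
j(D) = -5 - D
x = 4 (x = -4*(-1) = 4)
x*(j(2) + (sqrt(-12 - 7) - 25)) = 4*((-5 - 1*2) + (sqrt(-12 - 7) - 25)) = 4*((-5 - 2) + (sqrt(-19) - 25)) = 4*(-7 + (I*sqrt(19) - 25)) = 4*(-7 + (-25 + I*sqrt(19))) = 4*(-32 + I*sqrt(19)) = -128 + 4*I*sqrt(19)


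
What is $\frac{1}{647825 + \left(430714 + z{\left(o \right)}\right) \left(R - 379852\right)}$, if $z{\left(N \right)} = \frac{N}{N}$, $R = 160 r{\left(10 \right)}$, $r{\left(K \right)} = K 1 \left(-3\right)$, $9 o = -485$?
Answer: $- \frac{1}{165674738355} \approx -6.0359 \cdot 10^{-12}$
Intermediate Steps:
$o = - \frac{485}{9}$ ($o = \frac{1}{9} \left(-485\right) = - \frac{485}{9} \approx -53.889$)
$r{\left(K \right)} = - 3 K$ ($r{\left(K \right)} = K \left(-3\right) = - 3 K$)
$R = -4800$ ($R = 160 \left(\left(-3\right) 10\right) = 160 \left(-30\right) = -4800$)
$z{\left(N \right)} = 1$
$\frac{1}{647825 + \left(430714 + z{\left(o \right)}\right) \left(R - 379852\right)} = \frac{1}{647825 + \left(430714 + 1\right) \left(-4800 - 379852\right)} = \frac{1}{647825 + 430715 \left(-384652\right)} = \frac{1}{647825 - 165675386180} = \frac{1}{-165674738355} = - \frac{1}{165674738355}$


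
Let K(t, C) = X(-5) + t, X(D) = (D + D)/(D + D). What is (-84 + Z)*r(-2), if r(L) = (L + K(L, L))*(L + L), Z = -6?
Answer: -1080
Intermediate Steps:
X(D) = 1 (X(D) = (2*D)/((2*D)) = (2*D)*(1/(2*D)) = 1)
K(t, C) = 1 + t
r(L) = 2*L*(1 + 2*L) (r(L) = (L + (1 + L))*(L + L) = (1 + 2*L)*(2*L) = 2*L*(1 + 2*L))
(-84 + Z)*r(-2) = (-84 - 6)*(2*(-2)*(1 + 2*(-2))) = -180*(-2)*(1 - 4) = -180*(-2)*(-3) = -90*12 = -1080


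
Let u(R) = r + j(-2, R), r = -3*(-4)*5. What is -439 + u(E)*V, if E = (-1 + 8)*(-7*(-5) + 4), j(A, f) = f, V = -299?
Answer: -100006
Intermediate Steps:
r = 60 (r = 12*5 = 60)
E = 273 (E = 7*(35 + 4) = 7*39 = 273)
u(R) = 60 + R
-439 + u(E)*V = -439 + (60 + 273)*(-299) = -439 + 333*(-299) = -439 - 99567 = -100006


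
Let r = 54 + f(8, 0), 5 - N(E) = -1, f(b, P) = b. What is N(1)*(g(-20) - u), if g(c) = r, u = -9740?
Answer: 58812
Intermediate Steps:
N(E) = 6 (N(E) = 5 - 1*(-1) = 5 + 1 = 6)
r = 62 (r = 54 + 8 = 62)
g(c) = 62
N(1)*(g(-20) - u) = 6*(62 - 1*(-9740)) = 6*(62 + 9740) = 6*9802 = 58812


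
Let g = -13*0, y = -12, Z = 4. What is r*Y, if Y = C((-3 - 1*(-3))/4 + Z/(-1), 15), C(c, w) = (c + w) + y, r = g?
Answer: 0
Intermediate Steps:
g = 0
r = 0
C(c, w) = -12 + c + w (C(c, w) = (c + w) - 12 = -12 + c + w)
Y = -1 (Y = -12 + ((-3 - 1*(-3))/4 + 4/(-1)) + 15 = -12 + ((-3 + 3)*(¼) + 4*(-1)) + 15 = -12 + (0*(¼) - 4) + 15 = -12 + (0 - 4) + 15 = -12 - 4 + 15 = -1)
r*Y = 0*(-1) = 0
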